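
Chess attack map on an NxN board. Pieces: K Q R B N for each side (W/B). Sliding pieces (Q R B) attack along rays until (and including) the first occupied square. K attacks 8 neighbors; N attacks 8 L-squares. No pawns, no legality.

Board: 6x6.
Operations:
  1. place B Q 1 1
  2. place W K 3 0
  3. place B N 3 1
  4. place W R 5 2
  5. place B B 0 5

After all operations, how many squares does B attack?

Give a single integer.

Op 1: place BQ@(1,1)
Op 2: place WK@(3,0)
Op 3: place BN@(3,1)
Op 4: place WR@(5,2)
Op 5: place BB@(0,5)
Per-piece attacks for B:
  BB@(0,5): attacks (1,4) (2,3) (3,2) (4,1) (5,0)
  BQ@(1,1): attacks (1,2) (1,3) (1,4) (1,5) (1,0) (2,1) (3,1) (0,1) (2,2) (3,3) (4,4) (5,5) (2,0) (0,2) (0,0) [ray(1,0) blocked at (3,1)]
  BN@(3,1): attacks (4,3) (5,2) (2,3) (1,2) (5,0) (1,0)
Union (21 distinct): (0,0) (0,1) (0,2) (1,0) (1,2) (1,3) (1,4) (1,5) (2,0) (2,1) (2,2) (2,3) (3,1) (3,2) (3,3) (4,1) (4,3) (4,4) (5,0) (5,2) (5,5)

Answer: 21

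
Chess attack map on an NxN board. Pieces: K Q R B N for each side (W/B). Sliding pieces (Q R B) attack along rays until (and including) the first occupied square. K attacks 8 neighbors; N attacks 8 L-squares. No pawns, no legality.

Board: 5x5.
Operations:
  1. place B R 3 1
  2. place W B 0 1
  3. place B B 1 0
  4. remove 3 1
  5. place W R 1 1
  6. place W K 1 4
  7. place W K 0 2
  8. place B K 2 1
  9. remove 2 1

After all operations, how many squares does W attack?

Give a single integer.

Answer: 14

Derivation:
Op 1: place BR@(3,1)
Op 2: place WB@(0,1)
Op 3: place BB@(1,0)
Op 4: remove (3,1)
Op 5: place WR@(1,1)
Op 6: place WK@(1,4)
Op 7: place WK@(0,2)
Op 8: place BK@(2,1)
Op 9: remove (2,1)
Per-piece attacks for W:
  WB@(0,1): attacks (1,2) (2,3) (3,4) (1,0) [ray(1,-1) blocked at (1,0)]
  WK@(0,2): attacks (0,3) (0,1) (1,2) (1,3) (1,1)
  WR@(1,1): attacks (1,2) (1,3) (1,4) (1,0) (2,1) (3,1) (4,1) (0,1) [ray(0,1) blocked at (1,4); ray(0,-1) blocked at (1,0); ray(-1,0) blocked at (0,1)]
  WK@(1,4): attacks (1,3) (2,4) (0,4) (2,3) (0,3)
Union (14 distinct): (0,1) (0,3) (0,4) (1,0) (1,1) (1,2) (1,3) (1,4) (2,1) (2,3) (2,4) (3,1) (3,4) (4,1)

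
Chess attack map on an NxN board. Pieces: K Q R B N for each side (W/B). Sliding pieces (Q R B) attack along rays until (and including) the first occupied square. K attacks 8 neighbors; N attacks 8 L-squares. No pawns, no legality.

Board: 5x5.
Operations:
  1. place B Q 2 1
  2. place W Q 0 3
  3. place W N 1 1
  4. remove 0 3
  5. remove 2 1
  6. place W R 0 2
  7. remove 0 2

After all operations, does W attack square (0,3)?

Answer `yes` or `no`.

Answer: yes

Derivation:
Op 1: place BQ@(2,1)
Op 2: place WQ@(0,3)
Op 3: place WN@(1,1)
Op 4: remove (0,3)
Op 5: remove (2,1)
Op 6: place WR@(0,2)
Op 7: remove (0,2)
Per-piece attacks for W:
  WN@(1,1): attacks (2,3) (3,2) (0,3) (3,0)
W attacks (0,3): yes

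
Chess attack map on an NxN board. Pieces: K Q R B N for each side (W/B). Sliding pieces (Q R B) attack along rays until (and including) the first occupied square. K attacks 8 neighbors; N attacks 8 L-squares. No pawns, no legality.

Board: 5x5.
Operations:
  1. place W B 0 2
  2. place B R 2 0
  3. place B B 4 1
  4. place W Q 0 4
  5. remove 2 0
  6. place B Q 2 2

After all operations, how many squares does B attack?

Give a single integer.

Op 1: place WB@(0,2)
Op 2: place BR@(2,0)
Op 3: place BB@(4,1)
Op 4: place WQ@(0,4)
Op 5: remove (2,0)
Op 6: place BQ@(2,2)
Per-piece attacks for B:
  BQ@(2,2): attacks (2,3) (2,4) (2,1) (2,0) (3,2) (4,2) (1,2) (0,2) (3,3) (4,4) (3,1) (4,0) (1,3) (0,4) (1,1) (0,0) [ray(-1,0) blocked at (0,2); ray(-1,1) blocked at (0,4)]
  BB@(4,1): attacks (3,2) (2,3) (1,4) (3,0)
Union (18 distinct): (0,0) (0,2) (0,4) (1,1) (1,2) (1,3) (1,4) (2,0) (2,1) (2,3) (2,4) (3,0) (3,1) (3,2) (3,3) (4,0) (4,2) (4,4)

Answer: 18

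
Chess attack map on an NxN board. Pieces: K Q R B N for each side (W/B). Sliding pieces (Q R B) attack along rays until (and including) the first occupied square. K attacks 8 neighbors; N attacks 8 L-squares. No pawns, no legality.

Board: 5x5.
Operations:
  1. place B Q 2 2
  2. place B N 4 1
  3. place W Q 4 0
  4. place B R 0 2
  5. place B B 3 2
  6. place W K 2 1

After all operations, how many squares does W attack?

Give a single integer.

Op 1: place BQ@(2,2)
Op 2: place BN@(4,1)
Op 3: place WQ@(4,0)
Op 4: place BR@(0,2)
Op 5: place BB@(3,2)
Op 6: place WK@(2,1)
Per-piece attacks for W:
  WK@(2,1): attacks (2,2) (2,0) (3,1) (1,1) (3,2) (3,0) (1,2) (1,0)
  WQ@(4,0): attacks (4,1) (3,0) (2,0) (1,0) (0,0) (3,1) (2,2) [ray(0,1) blocked at (4,1); ray(-1,1) blocked at (2,2)]
Union (10 distinct): (0,0) (1,0) (1,1) (1,2) (2,0) (2,2) (3,0) (3,1) (3,2) (4,1)

Answer: 10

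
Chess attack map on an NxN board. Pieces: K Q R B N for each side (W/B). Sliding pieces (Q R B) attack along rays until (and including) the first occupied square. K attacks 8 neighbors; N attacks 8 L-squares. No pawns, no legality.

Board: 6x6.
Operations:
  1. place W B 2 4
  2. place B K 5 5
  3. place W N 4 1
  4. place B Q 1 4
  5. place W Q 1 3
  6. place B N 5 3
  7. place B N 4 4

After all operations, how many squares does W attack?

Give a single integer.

Op 1: place WB@(2,4)
Op 2: place BK@(5,5)
Op 3: place WN@(4,1)
Op 4: place BQ@(1,4)
Op 5: place WQ@(1,3)
Op 6: place BN@(5,3)
Op 7: place BN@(4,4)
Per-piece attacks for W:
  WQ@(1,3): attacks (1,4) (1,2) (1,1) (1,0) (2,3) (3,3) (4,3) (5,3) (0,3) (2,4) (2,2) (3,1) (4,0) (0,4) (0,2) [ray(0,1) blocked at (1,4); ray(1,0) blocked at (5,3); ray(1,1) blocked at (2,4)]
  WB@(2,4): attacks (3,5) (3,3) (4,2) (5,1) (1,5) (1,3) [ray(-1,-1) blocked at (1,3)]
  WN@(4,1): attacks (5,3) (3,3) (2,2) (2,0)
Union (21 distinct): (0,2) (0,3) (0,4) (1,0) (1,1) (1,2) (1,3) (1,4) (1,5) (2,0) (2,2) (2,3) (2,4) (3,1) (3,3) (3,5) (4,0) (4,2) (4,3) (5,1) (5,3)

Answer: 21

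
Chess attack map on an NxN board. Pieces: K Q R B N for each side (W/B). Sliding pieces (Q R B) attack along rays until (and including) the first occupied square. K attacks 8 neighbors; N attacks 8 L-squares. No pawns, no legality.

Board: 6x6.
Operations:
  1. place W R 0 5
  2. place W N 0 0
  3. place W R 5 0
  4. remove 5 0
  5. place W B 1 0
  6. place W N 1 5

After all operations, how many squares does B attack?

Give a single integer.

Answer: 0

Derivation:
Op 1: place WR@(0,5)
Op 2: place WN@(0,0)
Op 3: place WR@(5,0)
Op 4: remove (5,0)
Op 5: place WB@(1,0)
Op 6: place WN@(1,5)
Per-piece attacks for B:
Union (0 distinct): (none)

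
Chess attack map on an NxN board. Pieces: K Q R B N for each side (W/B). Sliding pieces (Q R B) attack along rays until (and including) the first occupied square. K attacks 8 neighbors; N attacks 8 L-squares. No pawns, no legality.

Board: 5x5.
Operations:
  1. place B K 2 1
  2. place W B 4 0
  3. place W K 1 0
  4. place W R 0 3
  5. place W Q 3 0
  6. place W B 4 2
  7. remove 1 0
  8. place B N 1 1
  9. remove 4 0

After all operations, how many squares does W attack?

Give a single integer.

Answer: 17

Derivation:
Op 1: place BK@(2,1)
Op 2: place WB@(4,0)
Op 3: place WK@(1,0)
Op 4: place WR@(0,3)
Op 5: place WQ@(3,0)
Op 6: place WB@(4,2)
Op 7: remove (1,0)
Op 8: place BN@(1,1)
Op 9: remove (4,0)
Per-piece attacks for W:
  WR@(0,3): attacks (0,4) (0,2) (0,1) (0,0) (1,3) (2,3) (3,3) (4,3)
  WQ@(3,0): attacks (3,1) (3,2) (3,3) (3,4) (4,0) (2,0) (1,0) (0,0) (4,1) (2,1) [ray(-1,1) blocked at (2,1)]
  WB@(4,2): attacks (3,3) (2,4) (3,1) (2,0)
Union (17 distinct): (0,0) (0,1) (0,2) (0,4) (1,0) (1,3) (2,0) (2,1) (2,3) (2,4) (3,1) (3,2) (3,3) (3,4) (4,0) (4,1) (4,3)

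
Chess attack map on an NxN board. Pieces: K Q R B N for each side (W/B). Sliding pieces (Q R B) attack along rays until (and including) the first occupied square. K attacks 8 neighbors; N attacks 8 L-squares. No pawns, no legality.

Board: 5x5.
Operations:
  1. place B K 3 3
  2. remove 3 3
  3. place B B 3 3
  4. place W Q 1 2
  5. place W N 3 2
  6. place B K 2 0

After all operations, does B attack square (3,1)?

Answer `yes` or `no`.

Op 1: place BK@(3,3)
Op 2: remove (3,3)
Op 3: place BB@(3,3)
Op 4: place WQ@(1,2)
Op 5: place WN@(3,2)
Op 6: place BK@(2,0)
Per-piece attacks for B:
  BK@(2,0): attacks (2,1) (3,0) (1,0) (3,1) (1,1)
  BB@(3,3): attacks (4,4) (4,2) (2,4) (2,2) (1,1) (0,0)
B attacks (3,1): yes

Answer: yes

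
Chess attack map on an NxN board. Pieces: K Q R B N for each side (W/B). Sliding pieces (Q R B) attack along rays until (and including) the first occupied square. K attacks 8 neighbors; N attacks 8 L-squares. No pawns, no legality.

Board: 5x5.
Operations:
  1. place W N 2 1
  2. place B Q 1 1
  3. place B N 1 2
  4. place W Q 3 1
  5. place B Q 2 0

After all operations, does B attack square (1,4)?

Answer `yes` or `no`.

Op 1: place WN@(2,1)
Op 2: place BQ@(1,1)
Op 3: place BN@(1,2)
Op 4: place WQ@(3,1)
Op 5: place BQ@(2,0)
Per-piece attacks for B:
  BQ@(1,1): attacks (1,2) (1,0) (2,1) (0,1) (2,2) (3,3) (4,4) (2,0) (0,2) (0,0) [ray(0,1) blocked at (1,2); ray(1,0) blocked at (2,1); ray(1,-1) blocked at (2,0)]
  BN@(1,2): attacks (2,4) (3,3) (0,4) (2,0) (3,1) (0,0)
  BQ@(2,0): attacks (2,1) (3,0) (4,0) (1,0) (0,0) (3,1) (1,1) [ray(0,1) blocked at (2,1); ray(1,1) blocked at (3,1); ray(-1,1) blocked at (1,1)]
B attacks (1,4): no

Answer: no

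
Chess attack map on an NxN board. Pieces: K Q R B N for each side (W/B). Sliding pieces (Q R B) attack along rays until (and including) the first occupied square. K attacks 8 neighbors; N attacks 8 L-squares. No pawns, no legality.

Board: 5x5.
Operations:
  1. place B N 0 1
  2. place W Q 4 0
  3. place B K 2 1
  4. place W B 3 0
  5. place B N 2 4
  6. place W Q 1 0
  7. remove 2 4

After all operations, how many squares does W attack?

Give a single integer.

Answer: 16

Derivation:
Op 1: place BN@(0,1)
Op 2: place WQ@(4,0)
Op 3: place BK@(2,1)
Op 4: place WB@(3,0)
Op 5: place BN@(2,4)
Op 6: place WQ@(1,0)
Op 7: remove (2,4)
Per-piece attacks for W:
  WQ@(1,0): attacks (1,1) (1,2) (1,3) (1,4) (2,0) (3,0) (0,0) (2,1) (0,1) [ray(1,0) blocked at (3,0); ray(1,1) blocked at (2,1); ray(-1,1) blocked at (0,1)]
  WB@(3,0): attacks (4,1) (2,1) [ray(-1,1) blocked at (2,1)]
  WQ@(4,0): attacks (4,1) (4,2) (4,3) (4,4) (3,0) (3,1) (2,2) (1,3) (0,4) [ray(-1,0) blocked at (3,0)]
Union (16 distinct): (0,0) (0,1) (0,4) (1,1) (1,2) (1,3) (1,4) (2,0) (2,1) (2,2) (3,0) (3,1) (4,1) (4,2) (4,3) (4,4)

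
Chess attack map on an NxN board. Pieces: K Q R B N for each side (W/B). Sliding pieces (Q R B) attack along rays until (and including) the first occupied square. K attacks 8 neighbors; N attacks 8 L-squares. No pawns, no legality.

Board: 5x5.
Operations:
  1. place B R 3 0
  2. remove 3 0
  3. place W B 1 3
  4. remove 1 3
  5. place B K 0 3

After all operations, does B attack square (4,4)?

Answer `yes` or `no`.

Op 1: place BR@(3,0)
Op 2: remove (3,0)
Op 3: place WB@(1,3)
Op 4: remove (1,3)
Op 5: place BK@(0,3)
Per-piece attacks for B:
  BK@(0,3): attacks (0,4) (0,2) (1,3) (1,4) (1,2)
B attacks (4,4): no

Answer: no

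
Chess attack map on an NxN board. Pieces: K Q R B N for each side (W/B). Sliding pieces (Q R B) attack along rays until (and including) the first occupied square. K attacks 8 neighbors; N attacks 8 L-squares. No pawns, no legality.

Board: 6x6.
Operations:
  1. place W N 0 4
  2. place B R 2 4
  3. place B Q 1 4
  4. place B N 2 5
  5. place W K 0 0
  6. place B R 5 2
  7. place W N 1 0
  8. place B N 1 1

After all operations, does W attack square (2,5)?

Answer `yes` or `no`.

Answer: yes

Derivation:
Op 1: place WN@(0,4)
Op 2: place BR@(2,4)
Op 3: place BQ@(1,4)
Op 4: place BN@(2,5)
Op 5: place WK@(0,0)
Op 6: place BR@(5,2)
Op 7: place WN@(1,0)
Op 8: place BN@(1,1)
Per-piece attacks for W:
  WK@(0,0): attacks (0,1) (1,0) (1,1)
  WN@(0,4): attacks (2,5) (1,2) (2,3)
  WN@(1,0): attacks (2,2) (3,1) (0,2)
W attacks (2,5): yes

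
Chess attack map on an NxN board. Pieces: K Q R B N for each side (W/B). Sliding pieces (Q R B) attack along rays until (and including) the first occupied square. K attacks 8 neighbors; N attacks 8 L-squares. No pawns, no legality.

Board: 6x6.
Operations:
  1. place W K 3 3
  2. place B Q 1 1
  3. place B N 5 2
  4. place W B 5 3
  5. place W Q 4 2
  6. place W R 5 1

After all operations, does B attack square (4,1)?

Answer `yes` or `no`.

Answer: yes

Derivation:
Op 1: place WK@(3,3)
Op 2: place BQ@(1,1)
Op 3: place BN@(5,2)
Op 4: place WB@(5,3)
Op 5: place WQ@(4,2)
Op 6: place WR@(5,1)
Per-piece attacks for B:
  BQ@(1,1): attacks (1,2) (1,3) (1,4) (1,5) (1,0) (2,1) (3,1) (4,1) (5,1) (0,1) (2,2) (3,3) (2,0) (0,2) (0,0) [ray(1,0) blocked at (5,1); ray(1,1) blocked at (3,3)]
  BN@(5,2): attacks (4,4) (3,3) (4,0) (3,1)
B attacks (4,1): yes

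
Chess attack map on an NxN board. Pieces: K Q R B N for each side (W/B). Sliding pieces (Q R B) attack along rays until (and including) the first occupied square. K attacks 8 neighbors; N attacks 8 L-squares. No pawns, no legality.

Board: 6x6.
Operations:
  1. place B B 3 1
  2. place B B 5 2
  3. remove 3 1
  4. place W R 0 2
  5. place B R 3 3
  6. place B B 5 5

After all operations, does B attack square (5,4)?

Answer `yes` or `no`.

Op 1: place BB@(3,1)
Op 2: place BB@(5,2)
Op 3: remove (3,1)
Op 4: place WR@(0,2)
Op 5: place BR@(3,3)
Op 6: place BB@(5,5)
Per-piece attacks for B:
  BR@(3,3): attacks (3,4) (3,5) (3,2) (3,1) (3,0) (4,3) (5,3) (2,3) (1,3) (0,3)
  BB@(5,2): attacks (4,3) (3,4) (2,5) (4,1) (3,0)
  BB@(5,5): attacks (4,4) (3,3) [ray(-1,-1) blocked at (3,3)]
B attacks (5,4): no

Answer: no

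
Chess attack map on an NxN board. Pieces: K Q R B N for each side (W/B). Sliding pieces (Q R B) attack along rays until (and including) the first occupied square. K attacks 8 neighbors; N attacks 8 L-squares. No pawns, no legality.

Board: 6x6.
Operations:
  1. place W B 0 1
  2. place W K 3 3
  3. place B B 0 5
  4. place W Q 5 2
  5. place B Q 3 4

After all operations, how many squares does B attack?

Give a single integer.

Op 1: place WB@(0,1)
Op 2: place WK@(3,3)
Op 3: place BB@(0,5)
Op 4: place WQ@(5,2)
Op 5: place BQ@(3,4)
Per-piece attacks for B:
  BB@(0,5): attacks (1,4) (2,3) (3,2) (4,1) (5,0)
  BQ@(3,4): attacks (3,5) (3,3) (4,4) (5,4) (2,4) (1,4) (0,4) (4,5) (4,3) (5,2) (2,5) (2,3) (1,2) (0,1) [ray(0,-1) blocked at (3,3); ray(1,-1) blocked at (5,2); ray(-1,-1) blocked at (0,1)]
Union (17 distinct): (0,1) (0,4) (1,2) (1,4) (2,3) (2,4) (2,5) (3,2) (3,3) (3,5) (4,1) (4,3) (4,4) (4,5) (5,0) (5,2) (5,4)

Answer: 17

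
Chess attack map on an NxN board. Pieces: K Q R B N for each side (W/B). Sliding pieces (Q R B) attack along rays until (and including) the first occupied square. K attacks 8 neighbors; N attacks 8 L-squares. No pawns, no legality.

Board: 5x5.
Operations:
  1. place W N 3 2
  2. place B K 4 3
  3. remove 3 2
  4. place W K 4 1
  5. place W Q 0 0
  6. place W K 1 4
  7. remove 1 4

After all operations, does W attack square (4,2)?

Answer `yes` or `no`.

Op 1: place WN@(3,2)
Op 2: place BK@(4,3)
Op 3: remove (3,2)
Op 4: place WK@(4,1)
Op 5: place WQ@(0,0)
Op 6: place WK@(1,4)
Op 7: remove (1,4)
Per-piece attacks for W:
  WQ@(0,0): attacks (0,1) (0,2) (0,3) (0,4) (1,0) (2,0) (3,0) (4,0) (1,1) (2,2) (3,3) (4,4)
  WK@(4,1): attacks (4,2) (4,0) (3,1) (3,2) (3,0)
W attacks (4,2): yes

Answer: yes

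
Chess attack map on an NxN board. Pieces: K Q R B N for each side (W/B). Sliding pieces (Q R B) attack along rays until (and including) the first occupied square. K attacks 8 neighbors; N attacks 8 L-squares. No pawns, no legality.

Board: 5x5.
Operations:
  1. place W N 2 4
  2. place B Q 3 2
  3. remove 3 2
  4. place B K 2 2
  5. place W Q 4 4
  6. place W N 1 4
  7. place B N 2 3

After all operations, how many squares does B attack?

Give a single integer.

Op 1: place WN@(2,4)
Op 2: place BQ@(3,2)
Op 3: remove (3,2)
Op 4: place BK@(2,2)
Op 5: place WQ@(4,4)
Op 6: place WN@(1,4)
Op 7: place BN@(2,3)
Per-piece attacks for B:
  BK@(2,2): attacks (2,3) (2,1) (3,2) (1,2) (3,3) (3,1) (1,3) (1,1)
  BN@(2,3): attacks (4,4) (0,4) (3,1) (4,2) (1,1) (0,2)
Union (12 distinct): (0,2) (0,4) (1,1) (1,2) (1,3) (2,1) (2,3) (3,1) (3,2) (3,3) (4,2) (4,4)

Answer: 12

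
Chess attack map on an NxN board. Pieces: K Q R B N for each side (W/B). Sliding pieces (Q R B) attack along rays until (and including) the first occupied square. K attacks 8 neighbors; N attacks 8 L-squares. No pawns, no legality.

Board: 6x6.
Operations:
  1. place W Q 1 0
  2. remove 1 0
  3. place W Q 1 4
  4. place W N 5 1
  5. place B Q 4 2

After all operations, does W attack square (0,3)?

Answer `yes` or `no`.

Op 1: place WQ@(1,0)
Op 2: remove (1,0)
Op 3: place WQ@(1,4)
Op 4: place WN@(5,1)
Op 5: place BQ@(4,2)
Per-piece attacks for W:
  WQ@(1,4): attacks (1,5) (1,3) (1,2) (1,1) (1,0) (2,4) (3,4) (4,4) (5,4) (0,4) (2,5) (2,3) (3,2) (4,1) (5,0) (0,5) (0,3)
  WN@(5,1): attacks (4,3) (3,2) (3,0)
W attacks (0,3): yes

Answer: yes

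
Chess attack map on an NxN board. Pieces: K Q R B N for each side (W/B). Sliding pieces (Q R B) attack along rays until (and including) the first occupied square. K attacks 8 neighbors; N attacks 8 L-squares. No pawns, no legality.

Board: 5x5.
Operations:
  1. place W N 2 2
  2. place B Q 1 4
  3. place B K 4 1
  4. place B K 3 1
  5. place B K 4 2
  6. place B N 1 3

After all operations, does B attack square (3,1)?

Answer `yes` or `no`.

Answer: yes

Derivation:
Op 1: place WN@(2,2)
Op 2: place BQ@(1,4)
Op 3: place BK@(4,1)
Op 4: place BK@(3,1)
Op 5: place BK@(4,2)
Op 6: place BN@(1,3)
Per-piece attacks for B:
  BN@(1,3): attacks (3,4) (2,1) (3,2) (0,1)
  BQ@(1,4): attacks (1,3) (2,4) (3,4) (4,4) (0,4) (2,3) (3,2) (4,1) (0,3) [ray(0,-1) blocked at (1,3); ray(1,-1) blocked at (4,1)]
  BK@(3,1): attacks (3,2) (3,0) (4,1) (2,1) (4,2) (4,0) (2,2) (2,0)
  BK@(4,1): attacks (4,2) (4,0) (3,1) (3,2) (3,0)
  BK@(4,2): attacks (4,3) (4,1) (3,2) (3,3) (3,1)
B attacks (3,1): yes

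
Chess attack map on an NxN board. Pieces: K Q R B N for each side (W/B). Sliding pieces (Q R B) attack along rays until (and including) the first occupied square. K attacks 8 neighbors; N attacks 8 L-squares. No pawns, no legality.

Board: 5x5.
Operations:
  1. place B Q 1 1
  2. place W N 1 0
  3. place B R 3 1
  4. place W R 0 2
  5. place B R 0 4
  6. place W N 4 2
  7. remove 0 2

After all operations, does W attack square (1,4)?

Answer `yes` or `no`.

Op 1: place BQ@(1,1)
Op 2: place WN@(1,0)
Op 3: place BR@(3,1)
Op 4: place WR@(0,2)
Op 5: place BR@(0,4)
Op 6: place WN@(4,2)
Op 7: remove (0,2)
Per-piece attacks for W:
  WN@(1,0): attacks (2,2) (3,1) (0,2)
  WN@(4,2): attacks (3,4) (2,3) (3,0) (2,1)
W attacks (1,4): no

Answer: no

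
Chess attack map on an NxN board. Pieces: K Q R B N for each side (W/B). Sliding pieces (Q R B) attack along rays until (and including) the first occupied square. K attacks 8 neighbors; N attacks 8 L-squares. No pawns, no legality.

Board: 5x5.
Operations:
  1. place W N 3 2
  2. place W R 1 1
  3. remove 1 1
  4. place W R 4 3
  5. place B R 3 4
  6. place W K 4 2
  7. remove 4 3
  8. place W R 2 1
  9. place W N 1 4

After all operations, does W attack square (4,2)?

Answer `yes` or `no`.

Answer: no

Derivation:
Op 1: place WN@(3,2)
Op 2: place WR@(1,1)
Op 3: remove (1,1)
Op 4: place WR@(4,3)
Op 5: place BR@(3,4)
Op 6: place WK@(4,2)
Op 7: remove (4,3)
Op 8: place WR@(2,1)
Op 9: place WN@(1,4)
Per-piece attacks for W:
  WN@(1,4): attacks (2,2) (3,3) (0,2)
  WR@(2,1): attacks (2,2) (2,3) (2,4) (2,0) (3,1) (4,1) (1,1) (0,1)
  WN@(3,2): attacks (4,4) (2,4) (1,3) (4,0) (2,0) (1,1)
  WK@(4,2): attacks (4,3) (4,1) (3,2) (3,3) (3,1)
W attacks (4,2): no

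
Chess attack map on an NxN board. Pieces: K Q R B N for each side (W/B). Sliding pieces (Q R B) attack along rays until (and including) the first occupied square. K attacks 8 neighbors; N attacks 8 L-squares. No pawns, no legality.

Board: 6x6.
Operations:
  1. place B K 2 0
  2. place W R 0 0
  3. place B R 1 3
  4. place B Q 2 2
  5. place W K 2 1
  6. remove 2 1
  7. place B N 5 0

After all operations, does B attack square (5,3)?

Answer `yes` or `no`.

Op 1: place BK@(2,0)
Op 2: place WR@(0,0)
Op 3: place BR@(1,3)
Op 4: place BQ@(2,2)
Op 5: place WK@(2,1)
Op 6: remove (2,1)
Op 7: place BN@(5,0)
Per-piece attacks for B:
  BR@(1,3): attacks (1,4) (1,5) (1,2) (1,1) (1,0) (2,3) (3,3) (4,3) (5,3) (0,3)
  BK@(2,0): attacks (2,1) (3,0) (1,0) (3,1) (1,1)
  BQ@(2,2): attacks (2,3) (2,4) (2,5) (2,1) (2,0) (3,2) (4,2) (5,2) (1,2) (0,2) (3,3) (4,4) (5,5) (3,1) (4,0) (1,3) (1,1) (0,0) [ray(0,-1) blocked at (2,0); ray(-1,1) blocked at (1,3); ray(-1,-1) blocked at (0,0)]
  BN@(5,0): attacks (4,2) (3,1)
B attacks (5,3): yes

Answer: yes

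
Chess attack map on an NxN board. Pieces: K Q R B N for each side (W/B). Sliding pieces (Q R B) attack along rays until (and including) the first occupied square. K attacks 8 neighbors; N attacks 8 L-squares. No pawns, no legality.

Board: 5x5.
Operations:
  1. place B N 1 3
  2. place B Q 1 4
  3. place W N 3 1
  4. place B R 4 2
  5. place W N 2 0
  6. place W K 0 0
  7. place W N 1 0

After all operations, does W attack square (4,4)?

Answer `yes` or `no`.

Op 1: place BN@(1,3)
Op 2: place BQ@(1,4)
Op 3: place WN@(3,1)
Op 4: place BR@(4,2)
Op 5: place WN@(2,0)
Op 6: place WK@(0,0)
Op 7: place WN@(1,0)
Per-piece attacks for W:
  WK@(0,0): attacks (0,1) (1,0) (1,1)
  WN@(1,0): attacks (2,2) (3,1) (0,2)
  WN@(2,0): attacks (3,2) (4,1) (1,2) (0,1)
  WN@(3,1): attacks (4,3) (2,3) (1,2) (1,0)
W attacks (4,4): no

Answer: no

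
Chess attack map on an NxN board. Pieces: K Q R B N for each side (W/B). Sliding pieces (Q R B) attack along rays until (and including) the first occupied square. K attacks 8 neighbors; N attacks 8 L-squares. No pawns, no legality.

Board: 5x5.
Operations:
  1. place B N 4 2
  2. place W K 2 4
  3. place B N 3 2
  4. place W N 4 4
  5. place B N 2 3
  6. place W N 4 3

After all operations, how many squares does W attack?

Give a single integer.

Answer: 9

Derivation:
Op 1: place BN@(4,2)
Op 2: place WK@(2,4)
Op 3: place BN@(3,2)
Op 4: place WN@(4,4)
Op 5: place BN@(2,3)
Op 6: place WN@(4,3)
Per-piece attacks for W:
  WK@(2,4): attacks (2,3) (3,4) (1,4) (3,3) (1,3)
  WN@(4,3): attacks (2,4) (3,1) (2,2)
  WN@(4,4): attacks (3,2) (2,3)
Union (9 distinct): (1,3) (1,4) (2,2) (2,3) (2,4) (3,1) (3,2) (3,3) (3,4)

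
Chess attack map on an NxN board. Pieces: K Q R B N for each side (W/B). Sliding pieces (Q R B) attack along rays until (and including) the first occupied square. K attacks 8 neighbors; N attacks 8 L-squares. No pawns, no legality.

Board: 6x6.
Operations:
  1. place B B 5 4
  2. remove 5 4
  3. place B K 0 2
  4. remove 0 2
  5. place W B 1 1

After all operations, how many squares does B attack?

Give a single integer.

Op 1: place BB@(5,4)
Op 2: remove (5,4)
Op 3: place BK@(0,2)
Op 4: remove (0,2)
Op 5: place WB@(1,1)
Per-piece attacks for B:
Union (0 distinct): (none)

Answer: 0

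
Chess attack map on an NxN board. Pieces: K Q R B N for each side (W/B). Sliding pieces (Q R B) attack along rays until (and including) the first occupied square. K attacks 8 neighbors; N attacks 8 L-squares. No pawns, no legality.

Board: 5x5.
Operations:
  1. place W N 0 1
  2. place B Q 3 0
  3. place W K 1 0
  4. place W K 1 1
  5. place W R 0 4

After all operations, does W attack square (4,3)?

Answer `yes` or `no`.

Answer: no

Derivation:
Op 1: place WN@(0,1)
Op 2: place BQ@(3,0)
Op 3: place WK@(1,0)
Op 4: place WK@(1,1)
Op 5: place WR@(0,4)
Per-piece attacks for W:
  WN@(0,1): attacks (1,3) (2,2) (2,0)
  WR@(0,4): attacks (0,3) (0,2) (0,1) (1,4) (2,4) (3,4) (4,4) [ray(0,-1) blocked at (0,1)]
  WK@(1,0): attacks (1,1) (2,0) (0,0) (2,1) (0,1)
  WK@(1,1): attacks (1,2) (1,0) (2,1) (0,1) (2,2) (2,0) (0,2) (0,0)
W attacks (4,3): no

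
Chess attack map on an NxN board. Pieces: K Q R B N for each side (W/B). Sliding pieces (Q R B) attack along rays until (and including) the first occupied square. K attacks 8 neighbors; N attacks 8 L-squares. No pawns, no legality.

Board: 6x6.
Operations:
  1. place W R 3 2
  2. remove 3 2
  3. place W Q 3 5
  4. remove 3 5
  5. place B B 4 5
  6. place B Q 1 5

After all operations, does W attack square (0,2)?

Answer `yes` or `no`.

Op 1: place WR@(3,2)
Op 2: remove (3,2)
Op 3: place WQ@(3,5)
Op 4: remove (3,5)
Op 5: place BB@(4,5)
Op 6: place BQ@(1,5)
Per-piece attacks for W:
W attacks (0,2): no

Answer: no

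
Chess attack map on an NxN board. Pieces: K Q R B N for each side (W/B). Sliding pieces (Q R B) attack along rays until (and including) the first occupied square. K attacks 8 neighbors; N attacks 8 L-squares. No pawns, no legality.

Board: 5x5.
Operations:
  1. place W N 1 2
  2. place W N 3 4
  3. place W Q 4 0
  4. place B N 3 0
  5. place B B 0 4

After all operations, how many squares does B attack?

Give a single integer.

Answer: 6

Derivation:
Op 1: place WN@(1,2)
Op 2: place WN@(3,4)
Op 3: place WQ@(4,0)
Op 4: place BN@(3,0)
Op 5: place BB@(0,4)
Per-piece attacks for B:
  BB@(0,4): attacks (1,3) (2,2) (3,1) (4,0) [ray(1,-1) blocked at (4,0)]
  BN@(3,0): attacks (4,2) (2,2) (1,1)
Union (6 distinct): (1,1) (1,3) (2,2) (3,1) (4,0) (4,2)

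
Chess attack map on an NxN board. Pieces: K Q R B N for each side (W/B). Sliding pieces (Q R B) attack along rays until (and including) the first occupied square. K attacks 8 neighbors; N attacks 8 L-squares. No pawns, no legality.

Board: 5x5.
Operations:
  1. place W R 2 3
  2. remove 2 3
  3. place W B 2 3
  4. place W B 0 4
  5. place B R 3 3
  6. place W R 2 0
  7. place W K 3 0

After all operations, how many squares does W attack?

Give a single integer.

Answer: 16

Derivation:
Op 1: place WR@(2,3)
Op 2: remove (2,3)
Op 3: place WB@(2,3)
Op 4: place WB@(0,4)
Op 5: place BR@(3,3)
Op 6: place WR@(2,0)
Op 7: place WK@(3,0)
Per-piece attacks for W:
  WB@(0,4): attacks (1,3) (2,2) (3,1) (4,0)
  WR@(2,0): attacks (2,1) (2,2) (2,3) (3,0) (1,0) (0,0) [ray(0,1) blocked at (2,3); ray(1,0) blocked at (3,0)]
  WB@(2,3): attacks (3,4) (3,2) (4,1) (1,4) (1,2) (0,1)
  WK@(3,0): attacks (3,1) (4,0) (2,0) (4,1) (2,1)
Union (16 distinct): (0,0) (0,1) (1,0) (1,2) (1,3) (1,4) (2,0) (2,1) (2,2) (2,3) (3,0) (3,1) (3,2) (3,4) (4,0) (4,1)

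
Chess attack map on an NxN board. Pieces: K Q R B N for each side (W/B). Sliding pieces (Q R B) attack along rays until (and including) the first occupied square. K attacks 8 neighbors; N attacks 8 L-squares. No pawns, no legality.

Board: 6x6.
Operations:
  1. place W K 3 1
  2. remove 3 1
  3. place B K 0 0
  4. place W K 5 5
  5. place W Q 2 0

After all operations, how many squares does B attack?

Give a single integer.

Answer: 3

Derivation:
Op 1: place WK@(3,1)
Op 2: remove (3,1)
Op 3: place BK@(0,0)
Op 4: place WK@(5,5)
Op 5: place WQ@(2,0)
Per-piece attacks for B:
  BK@(0,0): attacks (0,1) (1,0) (1,1)
Union (3 distinct): (0,1) (1,0) (1,1)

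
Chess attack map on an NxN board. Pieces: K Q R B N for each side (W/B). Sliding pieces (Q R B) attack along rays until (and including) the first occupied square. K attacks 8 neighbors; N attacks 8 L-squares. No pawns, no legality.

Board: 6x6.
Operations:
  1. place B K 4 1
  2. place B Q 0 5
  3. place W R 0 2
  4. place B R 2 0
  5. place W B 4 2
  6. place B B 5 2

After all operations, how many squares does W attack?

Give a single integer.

Answer: 16

Derivation:
Op 1: place BK@(4,1)
Op 2: place BQ@(0,5)
Op 3: place WR@(0,2)
Op 4: place BR@(2,0)
Op 5: place WB@(4,2)
Op 6: place BB@(5,2)
Per-piece attacks for W:
  WR@(0,2): attacks (0,3) (0,4) (0,5) (0,1) (0,0) (1,2) (2,2) (3,2) (4,2) [ray(0,1) blocked at (0,5); ray(1,0) blocked at (4,2)]
  WB@(4,2): attacks (5,3) (5,1) (3,3) (2,4) (1,5) (3,1) (2,0) [ray(-1,-1) blocked at (2,0)]
Union (16 distinct): (0,0) (0,1) (0,3) (0,4) (0,5) (1,2) (1,5) (2,0) (2,2) (2,4) (3,1) (3,2) (3,3) (4,2) (5,1) (5,3)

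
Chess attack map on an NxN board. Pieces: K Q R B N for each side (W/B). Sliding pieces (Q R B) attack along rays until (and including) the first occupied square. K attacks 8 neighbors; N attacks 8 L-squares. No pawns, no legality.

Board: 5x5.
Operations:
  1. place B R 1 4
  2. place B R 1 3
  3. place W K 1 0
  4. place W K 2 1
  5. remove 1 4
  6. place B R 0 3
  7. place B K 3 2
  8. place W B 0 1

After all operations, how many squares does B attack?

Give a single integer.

Answer: 17

Derivation:
Op 1: place BR@(1,4)
Op 2: place BR@(1,3)
Op 3: place WK@(1,0)
Op 4: place WK@(2,1)
Op 5: remove (1,4)
Op 6: place BR@(0,3)
Op 7: place BK@(3,2)
Op 8: place WB@(0,1)
Per-piece attacks for B:
  BR@(0,3): attacks (0,4) (0,2) (0,1) (1,3) [ray(0,-1) blocked at (0,1); ray(1,0) blocked at (1,3)]
  BR@(1,3): attacks (1,4) (1,2) (1,1) (1,0) (2,3) (3,3) (4,3) (0,3) [ray(0,-1) blocked at (1,0); ray(-1,0) blocked at (0,3)]
  BK@(3,2): attacks (3,3) (3,1) (4,2) (2,2) (4,3) (4,1) (2,3) (2,1)
Union (17 distinct): (0,1) (0,2) (0,3) (0,4) (1,0) (1,1) (1,2) (1,3) (1,4) (2,1) (2,2) (2,3) (3,1) (3,3) (4,1) (4,2) (4,3)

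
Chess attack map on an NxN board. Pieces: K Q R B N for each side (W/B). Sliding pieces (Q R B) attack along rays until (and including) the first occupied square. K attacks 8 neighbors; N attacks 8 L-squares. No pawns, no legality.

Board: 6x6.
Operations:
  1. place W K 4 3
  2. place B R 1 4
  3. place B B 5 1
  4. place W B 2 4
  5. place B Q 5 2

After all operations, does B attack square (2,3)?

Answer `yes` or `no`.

Answer: no

Derivation:
Op 1: place WK@(4,3)
Op 2: place BR@(1,4)
Op 3: place BB@(5,1)
Op 4: place WB@(2,4)
Op 5: place BQ@(5,2)
Per-piece attacks for B:
  BR@(1,4): attacks (1,5) (1,3) (1,2) (1,1) (1,0) (2,4) (0,4) [ray(1,0) blocked at (2,4)]
  BB@(5,1): attacks (4,2) (3,3) (2,4) (4,0) [ray(-1,1) blocked at (2,4)]
  BQ@(5,2): attacks (5,3) (5,4) (5,5) (5,1) (4,2) (3,2) (2,2) (1,2) (0,2) (4,3) (4,1) (3,0) [ray(0,-1) blocked at (5,1); ray(-1,1) blocked at (4,3)]
B attacks (2,3): no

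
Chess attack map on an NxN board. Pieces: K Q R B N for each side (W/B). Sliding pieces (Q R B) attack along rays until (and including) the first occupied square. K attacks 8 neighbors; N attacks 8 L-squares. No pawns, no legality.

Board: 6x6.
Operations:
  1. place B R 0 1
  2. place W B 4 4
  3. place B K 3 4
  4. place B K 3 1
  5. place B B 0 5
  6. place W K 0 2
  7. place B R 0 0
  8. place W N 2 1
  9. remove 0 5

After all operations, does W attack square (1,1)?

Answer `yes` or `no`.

Answer: yes

Derivation:
Op 1: place BR@(0,1)
Op 2: place WB@(4,4)
Op 3: place BK@(3,4)
Op 4: place BK@(3,1)
Op 5: place BB@(0,5)
Op 6: place WK@(0,2)
Op 7: place BR@(0,0)
Op 8: place WN@(2,1)
Op 9: remove (0,5)
Per-piece attacks for W:
  WK@(0,2): attacks (0,3) (0,1) (1,2) (1,3) (1,1)
  WN@(2,1): attacks (3,3) (4,2) (1,3) (0,2) (4,0) (0,0)
  WB@(4,4): attacks (5,5) (5,3) (3,5) (3,3) (2,2) (1,1) (0,0) [ray(-1,-1) blocked at (0,0)]
W attacks (1,1): yes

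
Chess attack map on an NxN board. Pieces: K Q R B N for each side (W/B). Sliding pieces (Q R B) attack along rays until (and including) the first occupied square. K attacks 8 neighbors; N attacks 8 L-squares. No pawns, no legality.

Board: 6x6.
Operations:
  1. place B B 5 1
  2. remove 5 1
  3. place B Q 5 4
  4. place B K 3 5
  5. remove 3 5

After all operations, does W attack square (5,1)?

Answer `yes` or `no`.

Op 1: place BB@(5,1)
Op 2: remove (5,1)
Op 3: place BQ@(5,4)
Op 4: place BK@(3,5)
Op 5: remove (3,5)
Per-piece attacks for W:
W attacks (5,1): no

Answer: no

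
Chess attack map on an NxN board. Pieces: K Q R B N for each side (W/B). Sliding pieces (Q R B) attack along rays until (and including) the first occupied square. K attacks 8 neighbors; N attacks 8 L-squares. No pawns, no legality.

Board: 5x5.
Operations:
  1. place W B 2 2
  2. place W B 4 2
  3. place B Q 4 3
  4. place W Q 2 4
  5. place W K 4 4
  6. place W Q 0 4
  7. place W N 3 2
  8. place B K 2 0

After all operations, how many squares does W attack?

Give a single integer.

Op 1: place WB@(2,2)
Op 2: place WB@(4,2)
Op 3: place BQ@(4,3)
Op 4: place WQ@(2,4)
Op 5: place WK@(4,4)
Op 6: place WQ@(0,4)
Op 7: place WN@(3,2)
Op 8: place BK@(2,0)
Per-piece attacks for W:
  WQ@(0,4): attacks (0,3) (0,2) (0,1) (0,0) (1,4) (2,4) (1,3) (2,2) [ray(1,0) blocked at (2,4); ray(1,-1) blocked at (2,2)]
  WB@(2,2): attacks (3,3) (4,4) (3,1) (4,0) (1,3) (0,4) (1,1) (0,0) [ray(1,1) blocked at (4,4); ray(-1,1) blocked at (0,4)]
  WQ@(2,4): attacks (2,3) (2,2) (3,4) (4,4) (1,4) (0,4) (3,3) (4,2) (1,3) (0,2) [ray(0,-1) blocked at (2,2); ray(1,0) blocked at (4,4); ray(-1,0) blocked at (0,4); ray(1,-1) blocked at (4,2)]
  WN@(3,2): attacks (4,4) (2,4) (1,3) (4,0) (2,0) (1,1)
  WB@(4,2): attacks (3,3) (2,4) (3,1) (2,0) [ray(-1,1) blocked at (2,4); ray(-1,-1) blocked at (2,0)]
  WK@(4,4): attacks (4,3) (3,4) (3,3)
Union (19 distinct): (0,0) (0,1) (0,2) (0,3) (0,4) (1,1) (1,3) (1,4) (2,0) (2,2) (2,3) (2,4) (3,1) (3,3) (3,4) (4,0) (4,2) (4,3) (4,4)

Answer: 19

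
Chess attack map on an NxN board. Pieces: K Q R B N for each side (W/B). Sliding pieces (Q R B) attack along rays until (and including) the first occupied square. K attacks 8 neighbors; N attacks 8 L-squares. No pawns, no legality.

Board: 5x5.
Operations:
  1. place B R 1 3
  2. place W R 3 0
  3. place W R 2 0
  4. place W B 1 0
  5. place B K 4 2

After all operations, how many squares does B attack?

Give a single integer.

Answer: 11

Derivation:
Op 1: place BR@(1,3)
Op 2: place WR@(3,0)
Op 3: place WR@(2,0)
Op 4: place WB@(1,0)
Op 5: place BK@(4,2)
Per-piece attacks for B:
  BR@(1,3): attacks (1,4) (1,2) (1,1) (1,0) (2,3) (3,3) (4,3) (0,3) [ray(0,-1) blocked at (1,0)]
  BK@(4,2): attacks (4,3) (4,1) (3,2) (3,3) (3,1)
Union (11 distinct): (0,3) (1,0) (1,1) (1,2) (1,4) (2,3) (3,1) (3,2) (3,3) (4,1) (4,3)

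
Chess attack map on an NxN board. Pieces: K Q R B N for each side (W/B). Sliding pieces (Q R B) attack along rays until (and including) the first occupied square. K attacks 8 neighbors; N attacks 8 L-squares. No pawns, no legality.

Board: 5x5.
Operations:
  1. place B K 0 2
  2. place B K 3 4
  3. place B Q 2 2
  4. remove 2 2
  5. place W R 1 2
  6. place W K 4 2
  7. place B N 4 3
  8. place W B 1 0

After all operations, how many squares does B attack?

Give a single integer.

Op 1: place BK@(0,2)
Op 2: place BK@(3,4)
Op 3: place BQ@(2,2)
Op 4: remove (2,2)
Op 5: place WR@(1,2)
Op 6: place WK@(4,2)
Op 7: place BN@(4,3)
Op 8: place WB@(1,0)
Per-piece attacks for B:
  BK@(0,2): attacks (0,3) (0,1) (1,2) (1,3) (1,1)
  BK@(3,4): attacks (3,3) (4,4) (2,4) (4,3) (2,3)
  BN@(4,3): attacks (2,4) (3,1) (2,2)
Union (12 distinct): (0,1) (0,3) (1,1) (1,2) (1,3) (2,2) (2,3) (2,4) (3,1) (3,3) (4,3) (4,4)

Answer: 12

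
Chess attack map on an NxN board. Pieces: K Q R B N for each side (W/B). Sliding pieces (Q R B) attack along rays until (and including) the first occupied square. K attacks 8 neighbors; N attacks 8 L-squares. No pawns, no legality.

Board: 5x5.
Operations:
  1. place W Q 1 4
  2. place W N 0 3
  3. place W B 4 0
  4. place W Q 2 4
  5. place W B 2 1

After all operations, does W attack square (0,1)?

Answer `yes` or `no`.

Answer: no

Derivation:
Op 1: place WQ@(1,4)
Op 2: place WN@(0,3)
Op 3: place WB@(4,0)
Op 4: place WQ@(2,4)
Op 5: place WB@(2,1)
Per-piece attacks for W:
  WN@(0,3): attacks (2,4) (1,1) (2,2)
  WQ@(1,4): attacks (1,3) (1,2) (1,1) (1,0) (2,4) (0,4) (2,3) (3,2) (4,1) (0,3) [ray(1,0) blocked at (2,4); ray(-1,-1) blocked at (0,3)]
  WB@(2,1): attacks (3,2) (4,3) (3,0) (1,2) (0,3) (1,0) [ray(-1,1) blocked at (0,3)]
  WQ@(2,4): attacks (2,3) (2,2) (2,1) (3,4) (4,4) (1,4) (3,3) (4,2) (1,3) (0,2) [ray(0,-1) blocked at (2,1); ray(-1,0) blocked at (1,4)]
  WB@(4,0): attacks (3,1) (2,2) (1,3) (0,4)
W attacks (0,1): no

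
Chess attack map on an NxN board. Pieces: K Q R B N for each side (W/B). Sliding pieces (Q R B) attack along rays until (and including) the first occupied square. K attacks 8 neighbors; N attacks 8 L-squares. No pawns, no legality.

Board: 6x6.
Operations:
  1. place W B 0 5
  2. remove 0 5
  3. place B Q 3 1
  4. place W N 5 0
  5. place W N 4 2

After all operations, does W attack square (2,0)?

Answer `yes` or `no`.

Op 1: place WB@(0,5)
Op 2: remove (0,5)
Op 3: place BQ@(3,1)
Op 4: place WN@(5,0)
Op 5: place WN@(4,2)
Per-piece attacks for W:
  WN@(4,2): attacks (5,4) (3,4) (2,3) (5,0) (3,0) (2,1)
  WN@(5,0): attacks (4,2) (3,1)
W attacks (2,0): no

Answer: no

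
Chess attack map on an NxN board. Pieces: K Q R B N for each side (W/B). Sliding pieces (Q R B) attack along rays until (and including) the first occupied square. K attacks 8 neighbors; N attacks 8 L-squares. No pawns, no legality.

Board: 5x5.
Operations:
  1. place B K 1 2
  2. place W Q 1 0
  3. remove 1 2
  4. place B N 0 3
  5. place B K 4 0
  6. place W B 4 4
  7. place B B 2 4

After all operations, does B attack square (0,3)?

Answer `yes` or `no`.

Op 1: place BK@(1,2)
Op 2: place WQ@(1,0)
Op 3: remove (1,2)
Op 4: place BN@(0,3)
Op 5: place BK@(4,0)
Op 6: place WB@(4,4)
Op 7: place BB@(2,4)
Per-piece attacks for B:
  BN@(0,3): attacks (2,4) (1,1) (2,2)
  BB@(2,4): attacks (3,3) (4,2) (1,3) (0,2)
  BK@(4,0): attacks (4,1) (3,0) (3,1)
B attacks (0,3): no

Answer: no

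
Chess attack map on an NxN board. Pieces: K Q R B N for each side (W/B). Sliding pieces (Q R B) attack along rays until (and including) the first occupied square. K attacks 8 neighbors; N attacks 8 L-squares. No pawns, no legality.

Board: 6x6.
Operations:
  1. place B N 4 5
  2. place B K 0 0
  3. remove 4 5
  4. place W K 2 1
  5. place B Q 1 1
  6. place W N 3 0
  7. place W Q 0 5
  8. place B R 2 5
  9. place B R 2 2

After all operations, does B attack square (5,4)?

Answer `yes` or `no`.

Op 1: place BN@(4,5)
Op 2: place BK@(0,0)
Op 3: remove (4,5)
Op 4: place WK@(2,1)
Op 5: place BQ@(1,1)
Op 6: place WN@(3,0)
Op 7: place WQ@(0,5)
Op 8: place BR@(2,5)
Op 9: place BR@(2,2)
Per-piece attacks for B:
  BK@(0,0): attacks (0,1) (1,0) (1,1)
  BQ@(1,1): attacks (1,2) (1,3) (1,4) (1,5) (1,0) (2,1) (0,1) (2,2) (2,0) (0,2) (0,0) [ray(1,0) blocked at (2,1); ray(1,1) blocked at (2,2); ray(-1,-1) blocked at (0,0)]
  BR@(2,2): attacks (2,3) (2,4) (2,5) (2,1) (3,2) (4,2) (5,2) (1,2) (0,2) [ray(0,1) blocked at (2,5); ray(0,-1) blocked at (2,1)]
  BR@(2,5): attacks (2,4) (2,3) (2,2) (3,5) (4,5) (5,5) (1,5) (0,5) [ray(0,-1) blocked at (2,2); ray(-1,0) blocked at (0,5)]
B attacks (5,4): no

Answer: no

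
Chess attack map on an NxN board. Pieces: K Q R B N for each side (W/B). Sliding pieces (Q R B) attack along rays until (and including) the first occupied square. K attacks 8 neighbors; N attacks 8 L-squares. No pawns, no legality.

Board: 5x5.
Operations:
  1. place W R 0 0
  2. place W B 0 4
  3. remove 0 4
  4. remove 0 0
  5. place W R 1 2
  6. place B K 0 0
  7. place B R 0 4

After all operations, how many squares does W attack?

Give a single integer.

Answer: 8

Derivation:
Op 1: place WR@(0,0)
Op 2: place WB@(0,4)
Op 3: remove (0,4)
Op 4: remove (0,0)
Op 5: place WR@(1,2)
Op 6: place BK@(0,0)
Op 7: place BR@(0,4)
Per-piece attacks for W:
  WR@(1,2): attacks (1,3) (1,4) (1,1) (1,0) (2,2) (3,2) (4,2) (0,2)
Union (8 distinct): (0,2) (1,0) (1,1) (1,3) (1,4) (2,2) (3,2) (4,2)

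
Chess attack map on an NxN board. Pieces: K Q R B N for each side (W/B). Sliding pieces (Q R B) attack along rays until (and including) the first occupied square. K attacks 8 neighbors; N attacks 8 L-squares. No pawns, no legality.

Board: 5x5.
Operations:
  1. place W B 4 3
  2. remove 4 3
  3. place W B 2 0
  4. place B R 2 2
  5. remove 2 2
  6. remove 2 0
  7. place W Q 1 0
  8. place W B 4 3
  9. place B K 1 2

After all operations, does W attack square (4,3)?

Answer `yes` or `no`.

Op 1: place WB@(4,3)
Op 2: remove (4,3)
Op 3: place WB@(2,0)
Op 4: place BR@(2,2)
Op 5: remove (2,2)
Op 6: remove (2,0)
Op 7: place WQ@(1,0)
Op 8: place WB@(4,3)
Op 9: place BK@(1,2)
Per-piece attacks for W:
  WQ@(1,0): attacks (1,1) (1,2) (2,0) (3,0) (4,0) (0,0) (2,1) (3,2) (4,3) (0,1) [ray(0,1) blocked at (1,2); ray(1,1) blocked at (4,3)]
  WB@(4,3): attacks (3,4) (3,2) (2,1) (1,0) [ray(-1,-1) blocked at (1,0)]
W attacks (4,3): yes

Answer: yes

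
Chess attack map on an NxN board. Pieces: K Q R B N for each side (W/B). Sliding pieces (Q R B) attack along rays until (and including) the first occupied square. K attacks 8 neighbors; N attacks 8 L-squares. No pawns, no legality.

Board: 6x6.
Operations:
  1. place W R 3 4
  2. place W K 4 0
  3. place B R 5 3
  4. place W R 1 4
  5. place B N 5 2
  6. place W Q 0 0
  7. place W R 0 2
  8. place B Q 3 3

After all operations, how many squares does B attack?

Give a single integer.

Answer: 22

Derivation:
Op 1: place WR@(3,4)
Op 2: place WK@(4,0)
Op 3: place BR@(5,3)
Op 4: place WR@(1,4)
Op 5: place BN@(5,2)
Op 6: place WQ@(0,0)
Op 7: place WR@(0,2)
Op 8: place BQ@(3,3)
Per-piece attacks for B:
  BQ@(3,3): attacks (3,4) (3,2) (3,1) (3,0) (4,3) (5,3) (2,3) (1,3) (0,3) (4,4) (5,5) (4,2) (5,1) (2,4) (1,5) (2,2) (1,1) (0,0) [ray(0,1) blocked at (3,4); ray(1,0) blocked at (5,3); ray(-1,-1) blocked at (0,0)]
  BN@(5,2): attacks (4,4) (3,3) (4,0) (3,1)
  BR@(5,3): attacks (5,4) (5,5) (5,2) (4,3) (3,3) [ray(0,-1) blocked at (5,2); ray(-1,0) blocked at (3,3)]
Union (22 distinct): (0,0) (0,3) (1,1) (1,3) (1,5) (2,2) (2,3) (2,4) (3,0) (3,1) (3,2) (3,3) (3,4) (4,0) (4,2) (4,3) (4,4) (5,1) (5,2) (5,3) (5,4) (5,5)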